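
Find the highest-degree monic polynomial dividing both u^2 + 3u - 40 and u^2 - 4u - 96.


Factor each:
  u^2 + 3u - 40 = (u + 8)(u - 5)
  u^2 - 4u - 96 = (u + 8)(u - 12)
Common monic factor: u + 8


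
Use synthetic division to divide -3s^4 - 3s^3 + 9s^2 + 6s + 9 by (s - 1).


Synthetic division with c = 1. Coefficients: -3, -3, 9, 6, 9
Bring down -3.
  -3 * 1 = -3; -3 - 3 = -6
  -6 * 1 = -6; -6 + 9 = 3
  3 * 1 = 3; 3 + 6 = 9
  9 * 1 = 9; 9 + 9 = 18
Quotient: -3s^3 - 6s^2 + 3s + 9, Remainder: 18


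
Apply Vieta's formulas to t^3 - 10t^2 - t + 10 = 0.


Monic cubic t^3+bt^2+ct+d=0: sum=-b, pairwise sum=c, product=-d.
b=-10, c=-1, d=10
r1+r2+r3 = 10
r1r2+r1r3+r2r3 = -1
r1r2r3 = -10


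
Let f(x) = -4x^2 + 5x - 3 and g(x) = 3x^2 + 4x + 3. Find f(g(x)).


Substitute g(x) into f:
f(g(x)) = -4*(3x^2 + 4x + 3)^2 + 5*(3x^2 + 4x + 3) + (-3)
(3x^2 + 4x + 3)^2 = 9x^4 + 24x^3 + 34x^2 + 24x + 9
Expand and combine: -36x^4 - 96x^3 - 121x^2 - 76x - 24


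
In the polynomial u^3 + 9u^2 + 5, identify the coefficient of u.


Read off the coefficient of u: 0


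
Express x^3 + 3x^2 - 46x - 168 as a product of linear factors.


Try integer roots (divisors of -168). x=-6: p(-6)=0.
Divide out (x + 6): quotient is x^2 - 3x - 28.
Factor the quadratic: (x + 4)(x - 7)
Result: (x + 6)(x + 4)(x - 7)


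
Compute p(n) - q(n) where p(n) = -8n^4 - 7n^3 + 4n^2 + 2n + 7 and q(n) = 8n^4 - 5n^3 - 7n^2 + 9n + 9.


Distribute the minus sign:
  (-8n^4 - 7n^3 + 4n^2 + 2n + 7)
- (8n^4 - 5n^3 - 7n^2 + 9n + 9)
Negate second polynomial: -8n^4 + 5n^3 + 7n^2 - 9n - 9
Add: -16n^4 - 2n^3 + 11n^2 - 7n - 2


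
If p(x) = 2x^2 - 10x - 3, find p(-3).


Using direct substitution:
  2 * (-3)^2 = 18
  -10 * (-3)^1 = 30
  constant: -3
Sum = 18 + 30 - 3 = 45


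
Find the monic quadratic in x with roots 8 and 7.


p(x) = (x - 8)(x - 7)
Expand: x^2 - 15x + 56


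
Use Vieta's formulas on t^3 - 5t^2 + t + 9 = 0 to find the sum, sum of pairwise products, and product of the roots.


Monic cubic t^3+bt^2+ct+d=0: sum=-b, pairwise sum=c, product=-d.
b=-5, c=1, d=9
r1+r2+r3 = 5
r1r2+r1r3+r2r3 = 1
r1r2r3 = -9


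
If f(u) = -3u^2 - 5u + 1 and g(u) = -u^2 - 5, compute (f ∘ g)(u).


Substitute g(u) into f:
f(g(u)) = -3*(-u^2 - 5)^2 + (-5)*(-u^2 - 5) + 1
(-u^2 - 5)^2 = u^4 + 10u^2 + 25
Expand and combine: -3u^4 - 25u^2 - 49


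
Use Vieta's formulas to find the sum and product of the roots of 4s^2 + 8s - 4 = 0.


For as^2+bs+c=0: sum = -b/a, product = c/a.
a=4, b=8, c=-4
Sum = -(8)/4 = -2
Product = (-4)/4 = -1


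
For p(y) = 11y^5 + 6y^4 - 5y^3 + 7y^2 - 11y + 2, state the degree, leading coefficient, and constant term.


Highest power of y is 5, with coefficient 11. Constant term is 2.
Degree = 5, leading coefficient = 11, constant term = 2


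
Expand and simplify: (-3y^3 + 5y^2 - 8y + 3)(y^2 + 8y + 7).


Distribute each term of the first polynomial:
  (-3y^3)(y^2 + 8y + 7) = -3y^5 - 24y^4 - 21y^3
  (5y^2)(y^2 + 8y + 7) = 5y^4 + 40y^3 + 35y^2
  (-8y)(y^2 + 8y + 7) = -8y^3 - 64y^2 - 56y
  (3)(y^2 + 8y + 7) = 3y^2 + 24y + 21
Sum: -3y^5 - 19y^4 + 11y^3 - 26y^2 - 32y + 21


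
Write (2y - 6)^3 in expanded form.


Expand (2y - 6)^3 by repeated multiplication:
  (2y - 6)^2 = 4y^2 - 24y + 36
= 8y^3 - 72y^2 + 216y - 216


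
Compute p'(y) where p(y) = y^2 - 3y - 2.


Apply the power rule term by term:
  d/dy(y^2) = 2y
  d/dy(-3y) = -3
  d/dy(-2) = 0
p'(y) = 2y - 3


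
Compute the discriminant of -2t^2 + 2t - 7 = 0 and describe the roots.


D = b^2 - 4ac = (2)^2 - 4(-2)(-7) = 4 - 56 = -52
Since D < 0: two complex conjugate roots (no real roots)


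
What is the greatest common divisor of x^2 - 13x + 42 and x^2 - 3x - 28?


Factor each:
  x^2 - 13x + 42 = (x - 7)(x - 6)
  x^2 - 3x - 28 = (x - 7)(x + 4)
Common monic factor: x - 7


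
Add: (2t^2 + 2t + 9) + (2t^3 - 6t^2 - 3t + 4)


Align terms by degree and add:
  2t^2 + 2t + 9
+ 2t^3 - 6t^2 - 3t + 4
= 2t^3 - 4t^2 - t + 13


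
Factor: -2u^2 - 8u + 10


Roots satisfy r1 + r2 = -b/a = -4 and r1*r2 = c/a = -5.
So r1 = -5, r2 = 1.
-2u^2 - 8u + 10 = -2(u - r1)(u - r2) = -2(u + 5)(u - 1)


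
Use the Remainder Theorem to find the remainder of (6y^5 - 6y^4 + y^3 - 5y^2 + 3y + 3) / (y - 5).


By the Remainder Theorem, the remainder equals p(5):
  6*(5)^5 = 18750
  -6*(5)^4 = -3750
  1*(5)^3 = 125
  -5*(5)^2 = -125
  3*(5)^1 = 15
  constant: 3
Sum: 18750 - 3750 + 125 - 125 + 15 + 3 = 15018


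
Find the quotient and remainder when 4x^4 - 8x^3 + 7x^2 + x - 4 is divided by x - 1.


(4x^4 - 8x^3 + 7x^2 + x - 4) / (x - 1)
Step 1: 4x^3 * (x - 1) = 4x^4 - 4x^3; subtract.
Step 2: -4x^2 * (x - 1) = -4x^3 + 4x^2; subtract.
Step 3: 3x * (x - 1) = 3x^2 - 3x; subtract.
Step 4: 4 * (x - 1) = 4x - 4; subtract.
Quotient: 4x^3 - 4x^2 + 3x + 4, Remainder: 0


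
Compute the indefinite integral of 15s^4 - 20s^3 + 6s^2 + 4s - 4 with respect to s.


Reverse power rule on each term:
  ∫ 15s^4 ds = 3s^5
  ∫ -20s^3 ds = -5s^4
  ∫ 6s^2 ds = 2s^3
  ∫ 4s ds = 2s^2
  ∫ -4 ds = -4s
F(s) = 3s^5 - 5s^4 + 2s^3 + 2s^2 - 4s + C


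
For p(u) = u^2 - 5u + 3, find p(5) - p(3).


p(5) = 3
p(3) = -3
p(5) - p(3) = 3 + 3 = 6


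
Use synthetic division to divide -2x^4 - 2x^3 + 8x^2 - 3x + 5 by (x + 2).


Synthetic division with c = -2. Coefficients: -2, -2, 8, -3, 5
Bring down -2.
  -2 * -2 = 4; 4 - 2 = 2
  2 * -2 = -4; -4 + 8 = 4
  4 * -2 = -8; -8 - 3 = -11
  -11 * -2 = 22; 22 + 5 = 27
Quotient: -2x^3 + 2x^2 + 4x - 11, Remainder: 27


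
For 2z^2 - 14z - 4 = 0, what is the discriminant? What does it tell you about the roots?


D = b^2 - 4ac = (-14)^2 - 4(2)(-4) = 196 + 32 = 228
Since D > 0: two distinct irrational roots


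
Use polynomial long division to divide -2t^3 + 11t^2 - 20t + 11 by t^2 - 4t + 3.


(-2t^3 + 11t^2 - 20t + 11) / (t^2 - 4t + 3)
Step 1: -2t * (t^2 - 4t + 3) = -2t^3 + 8t^2 - 6t; subtract.
Step 2: 3 * (t^2 - 4t + 3) = 3t^2 - 12t + 9; subtract.
Quotient: -2t + 3, Remainder: -2t + 2


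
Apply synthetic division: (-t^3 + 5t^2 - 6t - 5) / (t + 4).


Synthetic division with c = -4. Coefficients: -1, 5, -6, -5
Bring down -1.
  -1 * -4 = 4; 4 + 5 = 9
  9 * -4 = -36; -36 - 6 = -42
  -42 * -4 = 168; 168 - 5 = 163
Quotient: -t^2 + 9t - 42, Remainder: 163


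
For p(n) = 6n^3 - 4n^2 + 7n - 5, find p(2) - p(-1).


p(2) = 41
p(-1) = -22
p(2) - p(-1) = 41 + 22 = 63


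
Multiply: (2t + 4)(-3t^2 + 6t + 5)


Distribute each term of the first polynomial:
  (2t)(-3t^2 + 6t + 5) = -6t^3 + 12t^2 + 10t
  (4)(-3t^2 + 6t + 5) = -12t^2 + 24t + 20
Sum: -6t^3 + 34t + 20


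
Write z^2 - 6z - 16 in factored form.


Roots satisfy r1 + r2 = -b/a = 6 and r1*r2 = c/a = -16.
So r1 = -2, r2 = 8.
z^2 - 6z - 16 = (z - r1)(z - r2) = (z + 2)(z - 8)


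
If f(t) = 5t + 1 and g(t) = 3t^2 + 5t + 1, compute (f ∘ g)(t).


Substitute g(t) into f:
f(g(t)) = 5*(3t^2 + 5t + 1) + 1
Expand and combine: 15t^2 + 25t + 6


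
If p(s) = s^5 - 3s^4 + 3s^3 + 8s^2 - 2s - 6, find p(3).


Using direct substitution:
  1 * (3)^5 = 243
  -3 * (3)^4 = -243
  3 * (3)^3 = 81
  8 * (3)^2 = 72
  -2 * (3)^1 = -6
  constant: -6
Sum = 243 - 243 + 81 + 72 - 6 - 6 = 141


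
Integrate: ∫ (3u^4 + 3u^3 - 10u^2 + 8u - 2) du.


Reverse power rule on each term:
  ∫ 3u^4 du = (3/5)u^5
  ∫ 3u^3 du = (3/4)u^4
  ∫ -10u^2 du = -(10/3)u^3
  ∫ 8u du = 4u^2
  ∫ -2 du = -2u
F(u) = (3/5)u^5 + (3/4)u^4 - (10/3)u^3 + 4u^2 - 2u + C


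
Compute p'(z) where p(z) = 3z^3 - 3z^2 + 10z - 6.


Apply the power rule term by term:
  d/dz(3z^3) = 9z^2
  d/dz(-3z^2) = -6z
  d/dz(10z) = 10
  d/dz(-6) = 0
p'(z) = 9z^2 - 6z + 10


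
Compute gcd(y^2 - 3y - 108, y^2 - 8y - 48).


Factor each:
  y^2 - 3y - 108 = (y - 12)(y + 9)
  y^2 - 8y - 48 = (y - 12)(y + 4)
Common monic factor: y - 12


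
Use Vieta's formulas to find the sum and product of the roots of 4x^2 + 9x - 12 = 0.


For ax^2+bx+c=0: sum = -b/a, product = c/a.
a=4, b=9, c=-12
Sum = -(9)/4 = -9/4
Product = (-12)/4 = -3


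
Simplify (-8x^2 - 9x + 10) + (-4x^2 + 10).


Align terms by degree and add:
  -8x^2 - 9x + 10
  -4x^2 + 10
= -12x^2 - 9x + 20


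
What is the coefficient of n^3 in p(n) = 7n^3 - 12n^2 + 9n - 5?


Read off the coefficient of n^3: 7


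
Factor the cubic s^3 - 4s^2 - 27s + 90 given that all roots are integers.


Try integer roots (divisors of 90). s=6: p(6)=0.
Divide out (s - 6): quotient is s^2 + 2s - 15.
Factor the quadratic: (s - 3)(s + 5)
Result: (s - 6)(s - 3)(s + 5)


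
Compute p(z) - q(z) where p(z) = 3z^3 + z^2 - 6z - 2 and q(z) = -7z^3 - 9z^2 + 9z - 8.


Distribute the minus sign:
  (3z^3 + z^2 - 6z - 2)
- (-7z^3 - 9z^2 + 9z - 8)
Negate second polynomial: 7z^3 + 9z^2 - 9z + 8
Add: 10z^3 + 10z^2 - 15z + 6


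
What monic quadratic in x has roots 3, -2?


p(x) = (x - 3)(x + 2)
Expand: x^2 - x - 6


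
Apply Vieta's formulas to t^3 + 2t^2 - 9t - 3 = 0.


Monic cubic t^3+bt^2+ct+d=0: sum=-b, pairwise sum=c, product=-d.
b=2, c=-9, d=-3
r1+r2+r3 = -2
r1r2+r1r3+r2r3 = -9
r1r2r3 = 3


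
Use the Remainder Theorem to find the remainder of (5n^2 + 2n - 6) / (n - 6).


By the Remainder Theorem, the remainder equals p(6):
  5*(6)^2 = 180
  2*(6)^1 = 12
  constant: -6
Sum: 180 + 12 - 6 = 186


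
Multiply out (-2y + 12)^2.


Expand (-2y + 12)^2 by repeated multiplication:
= 4y^2 - 48y + 144


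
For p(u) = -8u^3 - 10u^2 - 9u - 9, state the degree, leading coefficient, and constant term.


Highest power of u is 3, with coefficient -8. Constant term is -9.
Degree = 3, leading coefficient = -8, constant term = -9


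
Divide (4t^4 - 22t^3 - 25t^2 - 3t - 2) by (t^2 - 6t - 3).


(4t^4 - 22t^3 - 25t^2 - 3t - 2) / (t^2 - 6t - 3)
Step 1: 4t^2 * (t^2 - 6t - 3) = 4t^4 - 24t^3 - 12t^2; subtract.
Step 2: 2t * (t^2 - 6t - 3) = 2t^3 - 12t^2 - 6t; subtract.
Step 3: -1 * (t^2 - 6t - 3) = -t^2 + 6t + 3; subtract.
Quotient: 4t^2 + 2t - 1, Remainder: -3t - 5


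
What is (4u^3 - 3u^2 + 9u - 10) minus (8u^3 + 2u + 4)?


Distribute the minus sign:
  (4u^3 - 3u^2 + 9u - 10)
- (8u^3 + 2u + 4)
Negate second polynomial: -8u^3 - 2u - 4
Add: -4u^3 - 3u^2 + 7u - 14


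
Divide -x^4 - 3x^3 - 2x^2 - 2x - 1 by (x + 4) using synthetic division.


Synthetic division with c = -4. Coefficients: -1, -3, -2, -2, -1
Bring down -1.
  -1 * -4 = 4; 4 - 3 = 1
  1 * -4 = -4; -4 - 2 = -6
  -6 * -4 = 24; 24 - 2 = 22
  22 * -4 = -88; -88 - 1 = -89
Quotient: -x^3 + x^2 - 6x + 22, Remainder: -89


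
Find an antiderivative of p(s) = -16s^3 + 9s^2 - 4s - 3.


Reverse power rule on each term:
  ∫ -16s^3 ds = -4s^4
  ∫ 9s^2 ds = 3s^3
  ∫ -4s ds = -2s^2
  ∫ -3 ds = -3s
F(s) = -4s^4 + 3s^3 - 2s^2 - 3s + C


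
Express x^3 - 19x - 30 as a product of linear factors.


Try integer roots (divisors of -30). x=-2: p(-2)=0.
Divide out (x + 2): quotient is x^2 - 2x - 15.
Factor the quadratic: (x - 5)(x + 3)
Result: (x + 2)(x - 5)(x + 3)


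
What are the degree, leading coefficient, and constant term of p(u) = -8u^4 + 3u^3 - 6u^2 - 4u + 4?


Highest power of u is 4, with coefficient -8. Constant term is 4.
Degree = 4, leading coefficient = -8, constant term = 4


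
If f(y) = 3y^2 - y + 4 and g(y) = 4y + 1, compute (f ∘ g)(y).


Substitute g(y) into f:
f(g(y)) = 3*(4y + 1)^2 + (-1)*(4y + 1) + 4
(4y + 1)^2 = 16y^2 + 8y + 1
Expand and combine: 48y^2 + 20y + 6


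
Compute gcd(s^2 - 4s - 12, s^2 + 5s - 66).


Factor each:
  s^2 - 4s - 12 = (s - 6)(s + 2)
  s^2 + 5s - 66 = (s - 6)(s + 11)
Common monic factor: s - 6


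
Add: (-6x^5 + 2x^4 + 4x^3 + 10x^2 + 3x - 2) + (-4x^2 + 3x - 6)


Align terms by degree and add:
  -6x^5 + 2x^4 + 4x^3 + 10x^2 + 3x - 2
  -4x^2 + 3x - 6
= -6x^5 + 2x^4 + 4x^3 + 6x^2 + 6x - 8


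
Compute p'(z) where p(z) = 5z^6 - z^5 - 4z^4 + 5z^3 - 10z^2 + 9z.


Apply the power rule term by term:
  d/dz(5z^6) = 30z^5
  d/dz(-z^5) = -5z^4
  d/dz(-4z^4) = -16z^3
  d/dz(5z^3) = 15z^2
  d/dz(-10z^2) = -20z
  d/dz(9z) = 9
p'(z) = 30z^5 - 5z^4 - 16z^3 + 15z^2 - 20z + 9


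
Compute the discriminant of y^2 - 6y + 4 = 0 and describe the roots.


D = b^2 - 4ac = (-6)^2 - 4(1)(4) = 36 - 16 = 20
Since D > 0: two distinct irrational roots


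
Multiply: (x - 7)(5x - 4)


Distribute each term of the first polynomial:
  (x)(5x - 4) = 5x^2 - 4x
  (-7)(5x - 4) = -35x + 28
Sum: 5x^2 - 39x + 28


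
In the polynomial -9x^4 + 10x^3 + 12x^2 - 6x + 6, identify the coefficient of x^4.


Read off the coefficient of x^4: -9


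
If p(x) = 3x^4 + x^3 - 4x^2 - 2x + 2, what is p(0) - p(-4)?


p(0) = 2
p(-4) = 650
p(0) - p(-4) = 2 - 650 = -648


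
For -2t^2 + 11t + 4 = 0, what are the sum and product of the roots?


For at^2+bt+c=0: sum = -b/a, product = c/a.
a=-2, b=11, c=4
Sum = -(11)/-2 = 11/2
Product = (4)/-2 = -2


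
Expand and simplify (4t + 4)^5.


Expand (4t + 4)^5 by repeated multiplication:
  (4t + 4)^2 = 16t^2 + 32t + 16
  (4t + 4)^3 = 64t^3 + 192t^2 + 192t + 64
  (4t + 4)^4 = 256t^4 + 1024t^3 + 1536t^2 + 1024t + 256
= 1024t^5 + 5120t^4 + 10240t^3 + 10240t^2 + 5120t + 1024


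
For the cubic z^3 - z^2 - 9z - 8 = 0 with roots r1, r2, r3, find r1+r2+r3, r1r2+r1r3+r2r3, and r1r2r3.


Monic cubic z^3+bz^2+cz+d=0: sum=-b, pairwise sum=c, product=-d.
b=-1, c=-9, d=-8
r1+r2+r3 = 1
r1r2+r1r3+r2r3 = -9
r1r2r3 = 8


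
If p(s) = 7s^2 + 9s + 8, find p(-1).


Using direct substitution:
  7 * (-1)^2 = 7
  9 * (-1)^1 = -9
  constant: 8
Sum = 7 - 9 + 8 = 6


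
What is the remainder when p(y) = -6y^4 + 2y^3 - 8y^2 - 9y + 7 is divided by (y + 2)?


By the Remainder Theorem, the remainder equals p(-2):
  -6*(-2)^4 = -96
  2*(-2)^3 = -16
  -8*(-2)^2 = -32
  -9*(-2)^1 = 18
  constant: 7
Sum: -96 - 16 - 32 + 18 + 7 = -119


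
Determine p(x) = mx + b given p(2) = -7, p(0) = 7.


p(x) = mx + b. Using p(2)=-7, p(0)=7:
m = (-7 - 7)/(2) = -14/2 = -7
b = -7 - m*(2) = -7 + 14 = 7
p(x) = -7x + 7


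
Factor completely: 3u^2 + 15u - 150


Roots satisfy r1 + r2 = -b/a = -5 and r1*r2 = c/a = -50.
So r1 = 5, r2 = -10.
3u^2 + 15u - 150 = 3(u - r1)(u - r2) = 3(u - 5)(u + 10)


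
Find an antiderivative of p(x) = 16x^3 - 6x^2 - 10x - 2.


Reverse power rule on each term:
  ∫ 16x^3 dx = 4x^4
  ∫ -6x^2 dx = -2x^3
  ∫ -10x dx = -5x^2
  ∫ -2 dx = -2x
F(x) = 4x^4 - 2x^3 - 5x^2 - 2x + C


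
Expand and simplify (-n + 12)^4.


Expand (-n + 12)^4 by repeated multiplication:
  (-n + 12)^2 = n^2 - 24n + 144
  (-n + 12)^3 = -n^3 + 36n^2 - 432n + 1728
= n^4 - 48n^3 + 864n^2 - 6912n + 20736


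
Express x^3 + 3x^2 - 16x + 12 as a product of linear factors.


Try integer roots (divisors of 12). x=2: p(2)=0.
Divide out (x - 2): quotient is x^2 + 5x - 6.
Factor the quadratic: (x + 6)(x - 1)
Result: (x - 2)(x + 6)(x - 1)


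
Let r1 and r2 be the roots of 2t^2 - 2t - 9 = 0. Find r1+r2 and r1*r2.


For at^2+bt+c=0: sum = -b/a, product = c/a.
a=2, b=-2, c=-9
Sum = -(-2)/2 = 1
Product = (-9)/2 = -9/2


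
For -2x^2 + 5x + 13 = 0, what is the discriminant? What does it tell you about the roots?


D = b^2 - 4ac = (5)^2 - 4(-2)(13) = 25 + 104 = 129
Since D > 0: two distinct irrational roots


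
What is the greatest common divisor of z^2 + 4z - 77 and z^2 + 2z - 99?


Factor each:
  z^2 + 4z - 77 = (z + 11)(z - 7)
  z^2 + 2z - 99 = (z + 11)(z - 9)
Common monic factor: z + 11


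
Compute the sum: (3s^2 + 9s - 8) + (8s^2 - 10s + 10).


Align terms by degree and add:
  3s^2 + 9s - 8
+ 8s^2 - 10s + 10
= 11s^2 - s + 2


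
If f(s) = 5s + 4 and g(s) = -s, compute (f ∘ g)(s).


Substitute g(s) into f:
f(g(s)) = 5*(-s) + 4
Expand and combine: -5s + 4


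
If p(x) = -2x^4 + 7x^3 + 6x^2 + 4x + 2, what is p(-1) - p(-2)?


p(-1) = -5
p(-2) = -70
p(-1) - p(-2) = -5 + 70 = 65


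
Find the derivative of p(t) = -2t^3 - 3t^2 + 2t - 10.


Apply the power rule term by term:
  d/dt(-2t^3) = -6t^2
  d/dt(-3t^2) = -6t
  d/dt(2t) = 2
  d/dt(-10) = 0
p'(t) = -6t^2 - 6t + 2


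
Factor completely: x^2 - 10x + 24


Roots satisfy r1 + r2 = -b/a = 10 and r1*r2 = c/a = 24.
So r1 = 6, r2 = 4.
x^2 - 10x + 24 = (x - r1)(x - r2) = (x - 6)(x - 4)


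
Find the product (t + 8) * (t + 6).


Distribute each term of the first polynomial:
  (t)(t + 6) = t^2 + 6t
  (8)(t + 6) = 8t + 48
Sum: t^2 + 14t + 48


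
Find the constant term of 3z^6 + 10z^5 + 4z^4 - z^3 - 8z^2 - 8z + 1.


Read off the constant term: 1


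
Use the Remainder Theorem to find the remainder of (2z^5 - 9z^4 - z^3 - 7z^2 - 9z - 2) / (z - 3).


By the Remainder Theorem, the remainder equals p(3):
  2*(3)^5 = 486
  -9*(3)^4 = -729
  -1*(3)^3 = -27
  -7*(3)^2 = -63
  -9*(3)^1 = -27
  constant: -2
Sum: 486 - 729 - 27 - 63 - 27 - 2 = -362


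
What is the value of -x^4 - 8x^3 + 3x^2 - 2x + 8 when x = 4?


Using direct substitution:
  -1 * (4)^4 = -256
  -8 * (4)^3 = -512
  3 * (4)^2 = 48
  -2 * (4)^1 = -8
  constant: 8
Sum = -256 - 512 + 48 - 8 + 8 = -720


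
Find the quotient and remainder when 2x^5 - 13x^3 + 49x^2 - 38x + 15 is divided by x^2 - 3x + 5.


(2x^5 - 13x^3 + 49x^2 - 38x + 15) / (x^2 - 3x + 5)
Step 1: 2x^3 * (x^2 - 3x + 5) = 2x^5 - 6x^4 + 10x^3; subtract.
Step 2: 6x^2 * (x^2 - 3x + 5) = 6x^4 - 18x^3 + 30x^2; subtract.
Step 3: -5x * (x^2 - 3x + 5) = -5x^3 + 15x^2 - 25x; subtract.
Step 4: 4 * (x^2 - 3x + 5) = 4x^2 - 12x + 20; subtract.
Quotient: 2x^3 + 6x^2 - 5x + 4, Remainder: -x - 5


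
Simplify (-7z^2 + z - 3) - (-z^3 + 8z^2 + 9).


Distribute the minus sign:
  (-7z^2 + z - 3)
- (-z^3 + 8z^2 + 9)
Negate second polynomial: z^3 - 8z^2 - 9
Add: z^3 - 15z^2 + z - 12


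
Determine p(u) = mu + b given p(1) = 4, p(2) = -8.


p(u) = mu + b. Using p(1)=4, p(2)=-8:
m = (4 + 8)/(1 - 2) = 12/-1 = -12
b = 4 - m*(1) = 4 + 12 = 16
p(u) = -12u + 16


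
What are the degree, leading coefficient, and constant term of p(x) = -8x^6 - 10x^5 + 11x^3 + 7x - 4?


Highest power of x is 6, with coefficient -8. Constant term is -4.
Degree = 6, leading coefficient = -8, constant term = -4


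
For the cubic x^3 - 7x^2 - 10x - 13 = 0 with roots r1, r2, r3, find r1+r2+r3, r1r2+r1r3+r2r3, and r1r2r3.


Monic cubic x^3+bx^2+cx+d=0: sum=-b, pairwise sum=c, product=-d.
b=-7, c=-10, d=-13
r1+r2+r3 = 7
r1r2+r1r3+r2r3 = -10
r1r2r3 = 13


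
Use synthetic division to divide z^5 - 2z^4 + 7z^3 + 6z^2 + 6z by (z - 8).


Synthetic division with c = 8. Coefficients: 1, -2, 7, 6, 6, 0
Bring down 1.
  1 * 8 = 8; 8 - 2 = 6
  6 * 8 = 48; 48 + 7 = 55
  55 * 8 = 440; 440 + 6 = 446
  446 * 8 = 3568; 3568 + 6 = 3574
  3574 * 8 = 28592; 28592 + 0 = 28592
Quotient: z^4 + 6z^3 + 55z^2 + 446z + 3574, Remainder: 28592


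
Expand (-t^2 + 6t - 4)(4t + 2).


Distribute each term of the first polynomial:
  (-t^2)(4t + 2) = -4t^3 - 2t^2
  (6t)(4t + 2) = 24t^2 + 12t
  (-4)(4t + 2) = -16t - 8
Sum: -4t^3 + 22t^2 - 4t - 8


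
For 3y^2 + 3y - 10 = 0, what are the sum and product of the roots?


For ay^2+by+c=0: sum = -b/a, product = c/a.
a=3, b=3, c=-10
Sum = -(3)/3 = -1
Product = (-10)/3 = -10/3


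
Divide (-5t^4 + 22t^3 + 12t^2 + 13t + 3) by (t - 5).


(-5t^4 + 22t^3 + 12t^2 + 13t + 3) / (t - 5)
Step 1: -5t^3 * (t - 5) = -5t^4 + 25t^3; subtract.
Step 2: -3t^2 * (t - 5) = -3t^3 + 15t^2; subtract.
Step 3: -3t * (t - 5) = -3t^2 + 15t; subtract.
Step 4: -2 * (t - 5) = -2t + 10; subtract.
Quotient: -5t^3 - 3t^2 - 3t - 2, Remainder: -7


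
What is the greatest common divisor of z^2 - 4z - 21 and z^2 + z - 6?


Factor each:
  z^2 - 4z - 21 = (z + 3)(z - 7)
  z^2 + z - 6 = (z + 3)(z - 2)
Common monic factor: z + 3


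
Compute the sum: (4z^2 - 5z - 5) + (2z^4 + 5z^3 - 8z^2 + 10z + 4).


Align terms by degree and add:
  4z^2 - 5z - 5
+ 2z^4 + 5z^3 - 8z^2 + 10z + 4
= 2z^4 + 5z^3 - 4z^2 + 5z - 1


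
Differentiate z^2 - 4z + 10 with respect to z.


Apply the power rule term by term:
  d/dz(z^2) = 2z
  d/dz(-4z) = -4
  d/dz(10) = 0
p'(z) = 2z - 4


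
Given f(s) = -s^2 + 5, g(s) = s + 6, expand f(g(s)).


Substitute g(s) into f:
f(g(s)) = -1*(s + 6)^2 + 5
(s + 6)^2 = s^2 + 12s + 36
Expand and combine: -s^2 - 12s - 31


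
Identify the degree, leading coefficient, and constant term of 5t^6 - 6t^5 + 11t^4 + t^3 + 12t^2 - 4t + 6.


Highest power of t is 6, with coefficient 5. Constant term is 6.
Degree = 6, leading coefficient = 5, constant term = 6


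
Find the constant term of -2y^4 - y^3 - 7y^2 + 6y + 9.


Read off the constant term: 9


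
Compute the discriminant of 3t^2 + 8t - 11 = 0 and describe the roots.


D = b^2 - 4ac = (8)^2 - 4(3)(-11) = 64 + 132 = 196
Since D > 0: two distinct rational roots


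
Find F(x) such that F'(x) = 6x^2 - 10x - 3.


Reverse power rule on each term:
  ∫ 6x^2 dx = 2x^3
  ∫ -10x dx = -5x^2
  ∫ -3 dx = -3x
F(x) = 2x^3 - 5x^2 - 3x + C


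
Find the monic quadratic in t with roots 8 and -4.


p(t) = (t - 8)(t + 4)
Expand: t^2 - 4t - 32


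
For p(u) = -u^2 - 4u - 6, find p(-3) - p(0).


p(-3) = -3
p(0) = -6
p(-3) - p(0) = -3 + 6 = 3


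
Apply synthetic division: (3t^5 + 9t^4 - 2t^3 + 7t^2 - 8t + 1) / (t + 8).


Synthetic division with c = -8. Coefficients: 3, 9, -2, 7, -8, 1
Bring down 3.
  3 * -8 = -24; -24 + 9 = -15
  -15 * -8 = 120; 120 - 2 = 118
  118 * -8 = -944; -944 + 7 = -937
  -937 * -8 = 7496; 7496 - 8 = 7488
  7488 * -8 = -59904; -59904 + 1 = -59903
Quotient: 3t^4 - 15t^3 + 118t^2 - 937t + 7488, Remainder: -59903


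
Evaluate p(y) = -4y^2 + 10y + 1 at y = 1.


Using direct substitution:
  -4 * (1)^2 = -4
  10 * (1)^1 = 10
  constant: 1
Sum = -4 + 10 + 1 = 7


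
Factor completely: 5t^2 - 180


Roots satisfy r1 + r2 = -b/a = 0 and r1*r2 = c/a = -36.
So r1 = 6, r2 = -6.
5t^2 - 180 = 5(t - r1)(t - r2) = 5(t - 6)(t + 6)


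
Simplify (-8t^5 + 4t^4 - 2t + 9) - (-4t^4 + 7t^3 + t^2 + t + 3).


Distribute the minus sign:
  (-8t^5 + 4t^4 - 2t + 9)
- (-4t^4 + 7t^3 + t^2 + t + 3)
Negate second polynomial: 4t^4 - 7t^3 - t^2 - t - 3
Add: -8t^5 + 8t^4 - 7t^3 - t^2 - 3t + 6


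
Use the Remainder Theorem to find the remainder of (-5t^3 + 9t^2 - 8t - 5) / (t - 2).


By the Remainder Theorem, the remainder equals p(2):
  -5*(2)^3 = -40
  9*(2)^2 = 36
  -8*(2)^1 = -16
  constant: -5
Sum: -40 + 36 - 16 - 5 = -25


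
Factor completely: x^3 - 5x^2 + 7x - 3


Try integer roots (divisors of -3). x=1: p(1)=0.
Divide out (x - 1): quotient is x^2 - 4x + 3.
Factor the quadratic: (x - 1)(x - 3)
Result: (x - 1)(x - 1)(x - 3)


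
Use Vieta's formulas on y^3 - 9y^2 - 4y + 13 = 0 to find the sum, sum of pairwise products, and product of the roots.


Monic cubic y^3+by^2+cy+d=0: sum=-b, pairwise sum=c, product=-d.
b=-9, c=-4, d=13
r1+r2+r3 = 9
r1r2+r1r3+r2r3 = -4
r1r2r3 = -13


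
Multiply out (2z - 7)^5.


Expand (2z - 7)^5 by repeated multiplication:
  (2z - 7)^2 = 4z^2 - 28z + 49
  (2z - 7)^3 = 8z^3 - 84z^2 + 294z - 343
  (2z - 7)^4 = 16z^4 - 224z^3 + 1176z^2 - 2744z + 2401
= 32z^5 - 560z^4 + 3920z^3 - 13720z^2 + 24010z - 16807


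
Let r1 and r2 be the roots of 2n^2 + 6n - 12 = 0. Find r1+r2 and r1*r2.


For an^2+bn+c=0: sum = -b/a, product = c/a.
a=2, b=6, c=-12
Sum = -(6)/2 = -3
Product = (-12)/2 = -6


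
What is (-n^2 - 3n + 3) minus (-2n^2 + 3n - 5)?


Distribute the minus sign:
  (-n^2 - 3n + 3)
- (-2n^2 + 3n - 5)
Negate second polynomial: 2n^2 - 3n + 5
Add: n^2 - 6n + 8


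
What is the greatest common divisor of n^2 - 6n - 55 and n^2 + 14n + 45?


Factor each:
  n^2 - 6n - 55 = (n + 5)(n - 11)
  n^2 + 14n + 45 = (n + 5)(n + 9)
Common monic factor: n + 5


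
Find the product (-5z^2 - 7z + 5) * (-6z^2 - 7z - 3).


Distribute each term of the first polynomial:
  (-5z^2)(-6z^2 - 7z - 3) = 30z^4 + 35z^3 + 15z^2
  (-7z)(-6z^2 - 7z - 3) = 42z^3 + 49z^2 + 21z
  (5)(-6z^2 - 7z - 3) = -30z^2 - 35z - 15
Sum: 30z^4 + 77z^3 + 34z^2 - 14z - 15


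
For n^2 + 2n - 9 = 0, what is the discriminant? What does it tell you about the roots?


D = b^2 - 4ac = (2)^2 - 4(1)(-9) = 4 + 36 = 40
Since D > 0: two distinct irrational roots


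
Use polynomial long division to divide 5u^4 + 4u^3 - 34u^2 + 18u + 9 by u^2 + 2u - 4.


(5u^4 + 4u^3 - 34u^2 + 18u + 9) / (u^2 + 2u - 4)
Step 1: 5u^2 * (u^2 + 2u - 4) = 5u^4 + 10u^3 - 20u^2; subtract.
Step 2: -6u * (u^2 + 2u - 4) = -6u^3 - 12u^2 + 24u; subtract.
Step 3: -2 * (u^2 + 2u - 4) = -2u^2 - 4u + 8; subtract.
Quotient: 5u^2 - 6u - 2, Remainder: -2u + 1


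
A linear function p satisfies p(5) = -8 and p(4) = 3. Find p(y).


p(y) = my + b. Using p(5)=-8, p(4)=3:
m = (-8 - 3)/(5 - 4) = -11/1 = -11
b = -8 - m*(5) = -8 + 55 = 47
p(y) = -11y + 47


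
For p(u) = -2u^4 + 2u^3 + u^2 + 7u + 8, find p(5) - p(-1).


p(5) = -932
p(-1) = -2
p(5) - p(-1) = -932 + 2 = -930


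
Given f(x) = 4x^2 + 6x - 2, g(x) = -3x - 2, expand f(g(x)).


Substitute g(x) into f:
f(g(x)) = 4*(-3x - 2)^2 + 6*(-3x - 2) + (-2)
(-3x - 2)^2 = 9x^2 + 12x + 4
Expand and combine: 36x^2 + 30x + 2


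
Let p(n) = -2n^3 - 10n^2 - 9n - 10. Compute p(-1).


Using direct substitution:
  -2 * (-1)^3 = 2
  -10 * (-1)^2 = -10
  -9 * (-1)^1 = 9
  constant: -10
Sum = 2 - 10 + 9 - 10 = -9


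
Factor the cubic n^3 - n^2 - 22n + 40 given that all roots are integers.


Try integer roots (divisors of 40). n=2: p(2)=0.
Divide out (n - 2): quotient is n^2 + n - 20.
Factor the quadratic: (n + 5)(n - 4)
Result: (n - 2)(n + 5)(n - 4)


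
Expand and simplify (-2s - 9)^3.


Expand (-2s - 9)^3 by repeated multiplication:
  (-2s - 9)^2 = 4s^2 + 36s + 81
= -8s^3 - 108s^2 - 486s - 729


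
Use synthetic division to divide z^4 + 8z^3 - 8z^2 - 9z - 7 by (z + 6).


Synthetic division with c = -6. Coefficients: 1, 8, -8, -9, -7
Bring down 1.
  1 * -6 = -6; -6 + 8 = 2
  2 * -6 = -12; -12 - 8 = -20
  -20 * -6 = 120; 120 - 9 = 111
  111 * -6 = -666; -666 - 7 = -673
Quotient: z^3 + 2z^2 - 20z + 111, Remainder: -673


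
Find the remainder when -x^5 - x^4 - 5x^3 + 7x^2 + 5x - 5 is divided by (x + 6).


By the Remainder Theorem, the remainder equals p(-6):
  -1*(-6)^5 = 7776
  -1*(-6)^4 = -1296
  -5*(-6)^3 = 1080
  7*(-6)^2 = 252
  5*(-6)^1 = -30
  constant: -5
Sum: 7776 - 1296 + 1080 + 252 - 30 - 5 = 7777


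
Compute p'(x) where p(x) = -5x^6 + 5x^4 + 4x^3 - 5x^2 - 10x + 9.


Apply the power rule term by term:
  d/dx(-5x^6) = -30x^5
  d/dx(5x^4) = 20x^3
  d/dx(4x^3) = 12x^2
  d/dx(-5x^2) = -10x
  d/dx(-10x) = -10
  d/dx(9) = 0
p'(x) = -30x^5 + 20x^3 + 12x^2 - 10x - 10


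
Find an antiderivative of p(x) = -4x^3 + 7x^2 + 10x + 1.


Reverse power rule on each term:
  ∫ -4x^3 dx = -x^4
  ∫ 7x^2 dx = (7/3)x^3
  ∫ 10x dx = 5x^2
  ∫ 1 dx = x
F(x) = -x^4 + (7/3)x^3 + 5x^2 + x + C


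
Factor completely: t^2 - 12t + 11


Roots satisfy r1 + r2 = -b/a = 12 and r1*r2 = c/a = 11.
So r1 = 1, r2 = 11.
t^2 - 12t + 11 = (t - r1)(t - r2) = (t - 1)(t - 11)


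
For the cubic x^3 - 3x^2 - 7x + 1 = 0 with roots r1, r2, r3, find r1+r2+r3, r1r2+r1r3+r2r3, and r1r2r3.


Monic cubic x^3+bx^2+cx+d=0: sum=-b, pairwise sum=c, product=-d.
b=-3, c=-7, d=1
r1+r2+r3 = 3
r1r2+r1r3+r2r3 = -7
r1r2r3 = -1


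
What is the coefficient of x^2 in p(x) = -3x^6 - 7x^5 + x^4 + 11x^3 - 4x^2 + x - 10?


Read off the coefficient of x^2: -4


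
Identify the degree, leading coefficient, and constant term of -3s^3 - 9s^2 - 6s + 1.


Highest power of s is 3, with coefficient -3. Constant term is 1.
Degree = 3, leading coefficient = -3, constant term = 1


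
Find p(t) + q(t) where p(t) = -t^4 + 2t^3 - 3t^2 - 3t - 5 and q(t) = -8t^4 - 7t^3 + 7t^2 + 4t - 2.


Align terms by degree and add:
  -t^4 + 2t^3 - 3t^2 - 3t - 5
  -8t^4 - 7t^3 + 7t^2 + 4t - 2
= -9t^4 - 5t^3 + 4t^2 + t - 7


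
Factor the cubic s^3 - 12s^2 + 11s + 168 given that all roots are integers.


Try integer roots (divisors of 168). s=7: p(7)=0.
Divide out (s - 7): quotient is s^2 - 5s - 24.
Factor the quadratic: (s + 3)(s - 8)
Result: (s - 7)(s + 3)(s - 8)


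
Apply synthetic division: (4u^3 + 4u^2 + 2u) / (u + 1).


Synthetic division with c = -1. Coefficients: 4, 4, 2, 0
Bring down 4.
  4 * -1 = -4; -4 + 4 = 0
  0 * -1 = 0; 0 + 2 = 2
  2 * -1 = -2; -2 + 0 = -2
Quotient: 4u^2 + 2, Remainder: -2


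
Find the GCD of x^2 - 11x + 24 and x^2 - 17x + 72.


Factor each:
  x^2 - 11x + 24 = (x - 8)(x - 3)
  x^2 - 17x + 72 = (x - 8)(x - 9)
Common monic factor: x - 8


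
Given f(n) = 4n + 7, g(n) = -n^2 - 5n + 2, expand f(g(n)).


Substitute g(n) into f:
f(g(n)) = 4*(-n^2 - 5n + 2) + 7
Expand and combine: -4n^2 - 20n + 15


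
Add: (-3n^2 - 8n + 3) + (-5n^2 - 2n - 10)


Align terms by degree and add:
  -3n^2 - 8n + 3
  -5n^2 - 2n - 10
= -8n^2 - 10n - 7


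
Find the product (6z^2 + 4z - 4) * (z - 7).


Distribute each term of the first polynomial:
  (6z^2)(z - 7) = 6z^3 - 42z^2
  (4z)(z - 7) = 4z^2 - 28z
  (-4)(z - 7) = -4z + 28
Sum: 6z^3 - 38z^2 - 32z + 28


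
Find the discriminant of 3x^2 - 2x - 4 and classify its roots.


D = b^2 - 4ac = (-2)^2 - 4(3)(-4) = 4 + 48 = 52
Since D > 0: two distinct irrational roots


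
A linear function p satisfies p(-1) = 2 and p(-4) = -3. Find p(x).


p(x) = mx + b. Using p(-1)=2, p(-4)=-3:
m = (2 + 3)/(-1 + 4) = 5/3 = 5/3
b = 2 - m*(-1) = 2 + 5/3 = 11/3
p(x) = (5/3)x + (11/3)


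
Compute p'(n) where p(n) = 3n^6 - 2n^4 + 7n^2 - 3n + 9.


Apply the power rule term by term:
  d/dn(3n^6) = 18n^5
  d/dn(-2n^4) = -8n^3
  d/dn(7n^2) = 14n
  d/dn(-3n) = -3
  d/dn(9) = 0
p'(n) = 18n^5 - 8n^3 + 14n - 3


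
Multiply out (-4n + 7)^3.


Expand (-4n + 7)^3 by repeated multiplication:
  (-4n + 7)^2 = 16n^2 - 56n + 49
= -64n^3 + 336n^2 - 588n + 343


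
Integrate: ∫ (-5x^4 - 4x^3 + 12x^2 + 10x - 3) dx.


Reverse power rule on each term:
  ∫ -5x^4 dx = -x^5
  ∫ -4x^3 dx = -x^4
  ∫ 12x^2 dx = 4x^3
  ∫ 10x dx = 5x^2
  ∫ -3 dx = -3x
F(x) = -x^5 - x^4 + 4x^3 + 5x^2 - 3x + C


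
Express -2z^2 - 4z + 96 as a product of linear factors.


Roots satisfy r1 + r2 = -b/a = -2 and r1*r2 = c/a = -48.
So r1 = 6, r2 = -8.
-2z^2 - 4z + 96 = -2(z - r1)(z - r2) = -2(z - 6)(z + 8)


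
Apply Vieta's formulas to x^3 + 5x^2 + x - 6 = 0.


Monic cubic x^3+bx^2+cx+d=0: sum=-b, pairwise sum=c, product=-d.
b=5, c=1, d=-6
r1+r2+r3 = -5
r1r2+r1r3+r2r3 = 1
r1r2r3 = 6


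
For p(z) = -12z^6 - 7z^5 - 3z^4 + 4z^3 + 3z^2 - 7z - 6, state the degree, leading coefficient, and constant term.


Highest power of z is 6, with coefficient -12. Constant term is -6.
Degree = 6, leading coefficient = -12, constant term = -6


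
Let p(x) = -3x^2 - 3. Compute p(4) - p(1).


p(4) = -51
p(1) = -6
p(4) - p(1) = -51 + 6 = -45


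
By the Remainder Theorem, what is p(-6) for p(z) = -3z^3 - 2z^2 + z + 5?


By the Remainder Theorem, the remainder equals p(-6):
  -3*(-6)^3 = 648
  -2*(-6)^2 = -72
  1*(-6)^1 = -6
  constant: 5
Sum: 648 - 72 - 6 + 5 = 575


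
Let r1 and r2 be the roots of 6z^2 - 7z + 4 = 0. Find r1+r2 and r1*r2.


For az^2+bz+c=0: sum = -b/a, product = c/a.
a=6, b=-7, c=4
Sum = -(-7)/6 = 7/6
Product = (4)/6 = 2/3


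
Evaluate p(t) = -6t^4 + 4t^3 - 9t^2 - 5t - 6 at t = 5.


Using direct substitution:
  -6 * (5)^4 = -3750
  4 * (5)^3 = 500
  -9 * (5)^2 = -225
  -5 * (5)^1 = -25
  constant: -6
Sum = -3750 + 500 - 225 - 25 - 6 = -3506


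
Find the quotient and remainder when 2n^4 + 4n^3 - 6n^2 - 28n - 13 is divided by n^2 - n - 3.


(2n^4 + 4n^3 - 6n^2 - 28n - 13) / (n^2 - n - 3)
Step 1: 2n^2 * (n^2 - n - 3) = 2n^4 - 2n^3 - 6n^2; subtract.
Step 2: 6n * (n^2 - n - 3) = 6n^3 - 6n^2 - 18n; subtract.
Step 3: 6 * (n^2 - n - 3) = 6n^2 - 6n - 18; subtract.
Quotient: 2n^2 + 6n + 6, Remainder: -4n + 5


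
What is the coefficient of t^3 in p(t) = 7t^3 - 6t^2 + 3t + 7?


Read off the coefficient of t^3: 7


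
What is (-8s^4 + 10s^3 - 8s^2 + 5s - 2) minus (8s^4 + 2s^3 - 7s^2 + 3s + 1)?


Distribute the minus sign:
  (-8s^4 + 10s^3 - 8s^2 + 5s - 2)
- (8s^4 + 2s^3 - 7s^2 + 3s + 1)
Negate second polynomial: -8s^4 - 2s^3 + 7s^2 - 3s - 1
Add: -16s^4 + 8s^3 - s^2 + 2s - 3


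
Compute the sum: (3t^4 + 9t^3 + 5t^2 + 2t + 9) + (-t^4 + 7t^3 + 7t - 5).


Align terms by degree and add:
  3t^4 + 9t^3 + 5t^2 + 2t + 9
  -t^4 + 7t^3 + 7t - 5
= 2t^4 + 16t^3 + 5t^2 + 9t + 4


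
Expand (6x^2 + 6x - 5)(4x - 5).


Distribute each term of the first polynomial:
  (6x^2)(4x - 5) = 24x^3 - 30x^2
  (6x)(4x - 5) = 24x^2 - 30x
  (-5)(4x - 5) = -20x + 25
Sum: 24x^3 - 6x^2 - 50x + 25


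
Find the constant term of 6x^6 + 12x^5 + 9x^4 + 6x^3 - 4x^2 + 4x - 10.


Read off the constant term: -10


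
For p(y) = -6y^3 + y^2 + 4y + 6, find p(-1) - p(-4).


p(-1) = 9
p(-4) = 390
p(-1) - p(-4) = 9 - 390 = -381


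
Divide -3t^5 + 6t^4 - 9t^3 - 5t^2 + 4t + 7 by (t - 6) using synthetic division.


Synthetic division with c = 6. Coefficients: -3, 6, -9, -5, 4, 7
Bring down -3.
  -3 * 6 = -18; -18 + 6 = -12
  -12 * 6 = -72; -72 - 9 = -81
  -81 * 6 = -486; -486 - 5 = -491
  -491 * 6 = -2946; -2946 + 4 = -2942
  -2942 * 6 = -17652; -17652 + 7 = -17645
Quotient: -3t^4 - 12t^3 - 81t^2 - 491t - 2942, Remainder: -17645


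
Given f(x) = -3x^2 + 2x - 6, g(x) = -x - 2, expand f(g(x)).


Substitute g(x) into f:
f(g(x)) = -3*(-x - 2)^2 + 2*(-x - 2) + (-6)
(-x - 2)^2 = x^2 + 4x + 4
Expand and combine: -3x^2 - 14x - 22


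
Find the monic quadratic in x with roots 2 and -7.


p(x) = (x - 2)(x + 7)
Expand: x^2 + 5x - 14


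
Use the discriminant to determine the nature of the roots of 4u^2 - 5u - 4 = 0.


D = b^2 - 4ac = (-5)^2 - 4(4)(-4) = 25 + 64 = 89
Since D > 0: two distinct irrational roots


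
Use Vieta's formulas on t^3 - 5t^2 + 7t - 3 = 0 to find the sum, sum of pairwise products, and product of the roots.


Monic cubic t^3+bt^2+ct+d=0: sum=-b, pairwise sum=c, product=-d.
b=-5, c=7, d=-3
r1+r2+r3 = 5
r1r2+r1r3+r2r3 = 7
r1r2r3 = 3


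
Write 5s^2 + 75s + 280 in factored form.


Roots satisfy r1 + r2 = -b/a = -15 and r1*r2 = c/a = 56.
So r1 = -7, r2 = -8.
5s^2 + 75s + 280 = 5(s - r1)(s - r2) = 5(s + 7)(s + 8)


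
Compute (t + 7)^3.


Expand (t + 7)^3 by repeated multiplication:
  (t + 7)^2 = t^2 + 14t + 49
= t^3 + 21t^2 + 147t + 343


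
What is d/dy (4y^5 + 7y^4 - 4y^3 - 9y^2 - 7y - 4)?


Apply the power rule term by term:
  d/dy(4y^5) = 20y^4
  d/dy(7y^4) = 28y^3
  d/dy(-4y^3) = -12y^2
  d/dy(-9y^2) = -18y
  d/dy(-7y) = -7
  d/dy(-4) = 0
p'(y) = 20y^4 + 28y^3 - 12y^2 - 18y - 7


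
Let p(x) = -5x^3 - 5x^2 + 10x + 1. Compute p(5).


Using direct substitution:
  -5 * (5)^3 = -625
  -5 * (5)^2 = -125
  10 * (5)^1 = 50
  constant: 1
Sum = -625 - 125 + 50 + 1 = -699


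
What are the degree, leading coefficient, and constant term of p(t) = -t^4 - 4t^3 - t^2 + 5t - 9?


Highest power of t is 4, with coefficient -1. Constant term is -9.
Degree = 4, leading coefficient = -1, constant term = -9


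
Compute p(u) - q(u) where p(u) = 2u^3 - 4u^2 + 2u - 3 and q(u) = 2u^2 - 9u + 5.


Distribute the minus sign:
  (2u^3 - 4u^2 + 2u - 3)
- (2u^2 - 9u + 5)
Negate second polynomial: -2u^2 + 9u - 5
Add: 2u^3 - 6u^2 + 11u - 8


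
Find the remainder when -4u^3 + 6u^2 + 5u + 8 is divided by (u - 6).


By the Remainder Theorem, the remainder equals p(6):
  -4*(6)^3 = -864
  6*(6)^2 = 216
  5*(6)^1 = 30
  constant: 8
Sum: -864 + 216 + 30 + 8 = -610


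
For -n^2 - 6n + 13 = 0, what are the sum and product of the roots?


For an^2+bn+c=0: sum = -b/a, product = c/a.
a=-1, b=-6, c=13
Sum = -(-6)/-1 = -6
Product = (13)/-1 = -13


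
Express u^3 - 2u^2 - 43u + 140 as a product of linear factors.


Try integer roots (divisors of 140). u=-7: p(-7)=0.
Divide out (u + 7): quotient is u^2 - 9u + 20.
Factor the quadratic: (u - 4)(u - 5)
Result: (u + 7)(u - 4)(u - 5)


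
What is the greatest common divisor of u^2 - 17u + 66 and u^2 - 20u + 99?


Factor each:
  u^2 - 17u + 66 = (u - 11)(u - 6)
  u^2 - 20u + 99 = (u - 11)(u - 9)
Common monic factor: u - 11


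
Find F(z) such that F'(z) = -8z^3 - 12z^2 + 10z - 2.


Reverse power rule on each term:
  ∫ -8z^3 dz = -2z^4
  ∫ -12z^2 dz = -4z^3
  ∫ 10z dz = 5z^2
  ∫ -2 dz = -2z
F(z) = -2z^4 - 4z^3 + 5z^2 - 2z + C


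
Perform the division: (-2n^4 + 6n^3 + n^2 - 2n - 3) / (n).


(-2n^4 + 6n^3 + n^2 - 2n - 3) / (n)
Step 1: -2n^3 * (n) = -2n^4; subtract.
Step 2: 6n^2 * (n) = 6n^3; subtract.
Step 3: n * (n) = n^2; subtract.
Step 4: -2 * (n) = -2n; subtract.
Quotient: -2n^3 + 6n^2 + n - 2, Remainder: -3


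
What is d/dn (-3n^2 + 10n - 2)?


Apply the power rule term by term:
  d/dn(-3n^2) = -6n
  d/dn(10n) = 10
  d/dn(-2) = 0
p'(n) = -6n + 10


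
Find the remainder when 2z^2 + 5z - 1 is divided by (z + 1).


By the Remainder Theorem, the remainder equals p(-1):
  2*(-1)^2 = 2
  5*(-1)^1 = -5
  constant: -1
Sum: 2 - 5 - 1 = -4


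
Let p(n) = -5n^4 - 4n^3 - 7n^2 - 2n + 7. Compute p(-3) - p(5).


p(-3) = -347
p(5) = -3803
p(-3) - p(5) = -347 + 3803 = 3456


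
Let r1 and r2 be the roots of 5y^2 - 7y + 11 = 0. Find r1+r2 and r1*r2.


For ay^2+by+c=0: sum = -b/a, product = c/a.
a=5, b=-7, c=11
Sum = -(-7)/5 = 7/5
Product = (11)/5 = 11/5


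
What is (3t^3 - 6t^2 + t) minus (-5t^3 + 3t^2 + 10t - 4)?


Distribute the minus sign:
  (3t^3 - 6t^2 + t)
- (-5t^3 + 3t^2 + 10t - 4)
Negate second polynomial: 5t^3 - 3t^2 - 10t + 4
Add: 8t^3 - 9t^2 - 9t + 4


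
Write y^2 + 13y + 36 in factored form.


Roots satisfy r1 + r2 = -b/a = -13 and r1*r2 = c/a = 36.
So r1 = -9, r2 = -4.
y^2 + 13y + 36 = (y - r1)(y - r2) = (y + 9)(y + 4)


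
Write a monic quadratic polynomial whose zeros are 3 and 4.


p(x) = (x - 3)(x - 4)
Expand: x^2 - 7x + 12


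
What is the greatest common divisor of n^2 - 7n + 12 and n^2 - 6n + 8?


Factor each:
  n^2 - 7n + 12 = (n - 4)(n - 3)
  n^2 - 6n + 8 = (n - 4)(n - 2)
Common monic factor: n - 4


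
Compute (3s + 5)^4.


Expand (3s + 5)^4 by repeated multiplication:
  (3s + 5)^2 = 9s^2 + 30s + 25
  (3s + 5)^3 = 27s^3 + 135s^2 + 225s + 125
= 81s^4 + 540s^3 + 1350s^2 + 1500s + 625


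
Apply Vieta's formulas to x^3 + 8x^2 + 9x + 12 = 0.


Monic cubic x^3+bx^2+cx+d=0: sum=-b, pairwise sum=c, product=-d.
b=8, c=9, d=12
r1+r2+r3 = -8
r1r2+r1r3+r2r3 = 9
r1r2r3 = -12


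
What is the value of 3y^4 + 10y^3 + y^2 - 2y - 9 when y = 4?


Using direct substitution:
  3 * (4)^4 = 768
  10 * (4)^3 = 640
  1 * (4)^2 = 16
  -2 * (4)^1 = -8
  constant: -9
Sum = 768 + 640 + 16 - 8 - 9 = 1407


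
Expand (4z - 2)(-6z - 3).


Distribute each term of the first polynomial:
  (4z)(-6z - 3) = -24z^2 - 12z
  (-2)(-6z - 3) = 12z + 6
Sum: -24z^2 + 6


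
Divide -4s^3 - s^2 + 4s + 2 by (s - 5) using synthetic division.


Synthetic division with c = 5. Coefficients: -4, -1, 4, 2
Bring down -4.
  -4 * 5 = -20; -20 - 1 = -21
  -21 * 5 = -105; -105 + 4 = -101
  -101 * 5 = -505; -505 + 2 = -503
Quotient: -4s^2 - 21s - 101, Remainder: -503


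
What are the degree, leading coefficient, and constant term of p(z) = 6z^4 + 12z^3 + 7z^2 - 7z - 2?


Highest power of z is 4, with coefficient 6. Constant term is -2.
Degree = 4, leading coefficient = 6, constant term = -2


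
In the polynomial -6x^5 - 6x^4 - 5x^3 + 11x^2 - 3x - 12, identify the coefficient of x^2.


Read off the coefficient of x^2: 11


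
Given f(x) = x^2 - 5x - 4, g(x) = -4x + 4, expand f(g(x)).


Substitute g(x) into f:
f(g(x)) = 1*(-4x + 4)^2 + (-5)*(-4x + 4) + (-4)
(-4x + 4)^2 = 16x^2 - 32x + 16
Expand and combine: 16x^2 - 12x - 8


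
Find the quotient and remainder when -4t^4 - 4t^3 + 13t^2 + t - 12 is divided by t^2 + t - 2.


(-4t^4 - 4t^3 + 13t^2 + t - 12) / (t^2 + t - 2)
Step 1: -4t^2 * (t^2 + t - 2) = -4t^4 - 4t^3 + 8t^2; subtract.
Step 2: 0 * (t^2 + t - 2) = 0; subtract.
Step 3: 5 * (t^2 + t - 2) = 5t^2 + 5t - 10; subtract.
Quotient: -4t^2 + 5, Remainder: -4t - 2
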